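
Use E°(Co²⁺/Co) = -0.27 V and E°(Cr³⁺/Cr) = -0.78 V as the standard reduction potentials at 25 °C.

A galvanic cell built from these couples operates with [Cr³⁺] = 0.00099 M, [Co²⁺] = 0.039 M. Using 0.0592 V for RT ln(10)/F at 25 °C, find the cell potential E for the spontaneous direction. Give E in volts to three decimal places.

Co²⁺/Co is the cathode (higher E°), Cr³⁺/Cr the anode: E°cell = -0.27 − (-0.78) = +0.51 V, n = 6.
Overall: 3 Co²⁺(aq) + 2 Cr(s) → 3 Co(s) + 2 Cr³⁺(aq)
Q = [Cr³⁺]^2 / ([Co²⁺]^3); log Q = -1.782.
E = E° − (0.0592/n) log Q = +0.51 − (0.0592/6)(-1.782) = +0.528 V.

+0.528 V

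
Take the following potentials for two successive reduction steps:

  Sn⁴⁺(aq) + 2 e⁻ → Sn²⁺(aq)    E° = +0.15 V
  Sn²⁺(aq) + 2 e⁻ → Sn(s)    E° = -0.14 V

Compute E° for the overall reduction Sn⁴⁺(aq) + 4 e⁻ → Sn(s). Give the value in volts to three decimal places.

+0.005 V

Standard free energies of sequential steps add: ΔG°₃ = ΔG°₁ + ΔG°₂, so n₃E°₃ = n₁E°₁ + n₂E°₂.
E°₃ = (2×+0.15 + 2×-0.14) / 4 = (+0.020) / 4 = +0.005 V.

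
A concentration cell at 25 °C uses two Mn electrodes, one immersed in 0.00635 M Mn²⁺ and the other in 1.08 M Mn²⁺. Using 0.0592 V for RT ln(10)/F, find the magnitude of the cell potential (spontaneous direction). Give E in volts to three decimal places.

+0.066 V

For a concentration cell E°cell = 0. The 1.08 M side is the cathode (reduction is favoured where [Mn²⁺] is higher).
With n = 2, E = −(0.0592/2) log([Mn²⁺]ₐₙ/[Mn²⁺]꜀ₐₜ) = −(0.0592/2) log(0.00635/1.08) = −(0.0592/2)(-2.231) = +0.066 V.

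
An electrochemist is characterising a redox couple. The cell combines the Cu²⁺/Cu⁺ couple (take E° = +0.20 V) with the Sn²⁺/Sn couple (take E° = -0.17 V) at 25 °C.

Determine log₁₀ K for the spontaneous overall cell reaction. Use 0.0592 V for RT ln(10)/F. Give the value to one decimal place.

Cathode: Cu²⁺/Cu⁺; anode: Sn²⁺/Sn. E°cell = +0.37 V, n = 2.
log K = nE°cell / 0.0592 = (2)(+0.37) / 0.0592 = 12.5.

12.5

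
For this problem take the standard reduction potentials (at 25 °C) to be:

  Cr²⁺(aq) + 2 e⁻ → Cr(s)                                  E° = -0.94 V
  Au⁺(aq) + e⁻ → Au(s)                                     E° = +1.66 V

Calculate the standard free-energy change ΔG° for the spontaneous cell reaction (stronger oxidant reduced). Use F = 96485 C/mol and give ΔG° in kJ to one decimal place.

-501.7 kJ

Au⁺/Au (E° = +1.66 V) is the cathode; Cr²⁺/Cr (E° = -0.94 V) is the anode, so E°cell = +2.60 V.
Balancing electrons gives n = 2 (lcm of 1 and 2).
ΔG° = −nFE° = −(2)(96485)(+2.60) = -501,722 J = -501.7 kJ.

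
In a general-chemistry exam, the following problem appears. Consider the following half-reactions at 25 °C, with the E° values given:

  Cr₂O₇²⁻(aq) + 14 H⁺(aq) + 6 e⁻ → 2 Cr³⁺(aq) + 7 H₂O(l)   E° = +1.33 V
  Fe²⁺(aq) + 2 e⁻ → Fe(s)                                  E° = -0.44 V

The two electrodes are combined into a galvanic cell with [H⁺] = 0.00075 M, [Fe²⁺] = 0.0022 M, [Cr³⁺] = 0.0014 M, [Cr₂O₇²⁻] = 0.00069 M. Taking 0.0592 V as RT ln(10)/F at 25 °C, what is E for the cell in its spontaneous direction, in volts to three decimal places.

Cr₂O₇²⁻/Cr³⁺ is the cathode (higher E°), Fe²⁺/Fe the anode: E°cell = +1.33 − (-0.44) = +1.77 V, n = 6.
Overall: Cr₂O₇²⁻(aq) + 14 H⁺(aq) + 3 Fe(s) → 2 Cr³⁺(aq) + 7 H₂O(l) + 3 Fe²⁺(aq)
Q = [Cr³⁺]^2·[Fe²⁺]^3 / ([Cr₂O₇²⁻]·[H⁺]^14); log Q = 33.230.
E = E° − (0.0592/n) log Q = +1.77 − (0.0592/6)(33.230) = +1.442 V.

+1.442 V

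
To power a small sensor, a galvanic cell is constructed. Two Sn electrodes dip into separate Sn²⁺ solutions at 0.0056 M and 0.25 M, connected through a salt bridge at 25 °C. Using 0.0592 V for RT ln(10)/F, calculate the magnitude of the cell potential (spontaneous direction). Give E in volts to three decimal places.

+0.049 V

For a concentration cell E°cell = 0. The 0.25 M side is the cathode (reduction is favoured where [Sn²⁺] is higher).
With n = 2, E = −(0.0592/2) log([Sn²⁺]ₐₙ/[Sn²⁺]꜀ₐₜ) = −(0.0592/2) log(0.0056/0.25) = −(0.0592/2)(-1.650) = +0.049 V.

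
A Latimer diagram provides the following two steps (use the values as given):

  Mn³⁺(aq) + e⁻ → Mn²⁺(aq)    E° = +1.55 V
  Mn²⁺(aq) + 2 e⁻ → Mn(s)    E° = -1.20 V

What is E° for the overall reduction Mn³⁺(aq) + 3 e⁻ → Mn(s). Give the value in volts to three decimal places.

Since ΔG° = −nFE° is additive over sequential reductions, n₃E°₃ = n₁E°₁ + n₂E°₂.
E°₃ = (1×+1.55 + 2×-1.20) / 3 = (-0.850) / 3 = -0.283 V.

-0.283 V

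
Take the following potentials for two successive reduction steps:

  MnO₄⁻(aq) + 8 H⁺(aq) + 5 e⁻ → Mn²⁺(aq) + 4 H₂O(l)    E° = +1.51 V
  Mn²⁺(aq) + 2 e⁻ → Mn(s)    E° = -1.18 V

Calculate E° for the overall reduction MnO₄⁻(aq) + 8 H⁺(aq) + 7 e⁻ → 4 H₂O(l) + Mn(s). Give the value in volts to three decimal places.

+0.741 V

Since ΔG° = −nFE° is additive over sequential reductions, n₃E°₃ = n₁E°₁ + n₂E°₂.
E°₃ = (5×+1.51 + 2×-1.18) / 7 = (+5.190) / 7 = +0.741 V.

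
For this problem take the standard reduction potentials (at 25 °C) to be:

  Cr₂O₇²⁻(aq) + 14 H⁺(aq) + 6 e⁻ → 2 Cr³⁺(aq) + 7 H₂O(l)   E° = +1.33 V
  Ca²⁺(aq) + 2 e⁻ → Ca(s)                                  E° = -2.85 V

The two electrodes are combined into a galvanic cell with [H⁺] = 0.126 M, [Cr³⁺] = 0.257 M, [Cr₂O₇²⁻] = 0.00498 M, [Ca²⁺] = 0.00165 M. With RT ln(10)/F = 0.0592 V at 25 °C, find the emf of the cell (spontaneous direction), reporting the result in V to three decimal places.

+4.127 V

Cr₂O₇²⁻/Cr³⁺ is the cathode (higher E°), Ca²⁺/Ca the anode: E°cell = +1.33 − (-2.85) = +4.18 V, n = 6.
Overall: Cr₂O₇²⁻(aq) + 14 H⁺(aq) + 3 Ca(s) → 2 Cr³⁺(aq) + 7 H₂O(l) + 3 Ca²⁺(aq)
Q = [Cr³⁺]^2·[Ca²⁺]^3 / ([Cr₂O₇²⁻]·[H⁺]^14); log Q = 5.370.
E = E° − (0.0592/n) log Q = +4.18 − (0.0592/6)(5.370) = +4.127 V.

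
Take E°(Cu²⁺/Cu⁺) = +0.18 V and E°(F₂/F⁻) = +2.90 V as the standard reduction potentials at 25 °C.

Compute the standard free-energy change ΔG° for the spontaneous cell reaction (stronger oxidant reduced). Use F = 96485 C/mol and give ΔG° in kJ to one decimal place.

F₂/F⁻ (E° = +2.90 V) is the cathode; Cu²⁺/Cu⁺ (E° = +0.18 V) is the anode, so E°cell = +2.72 V.
Balancing electrons gives n = 2 (lcm of 2 and 1).
ΔG° = −nFE° = −(2)(96485)(+2.72) = -524,878 J = -524.9 kJ.

-524.9 kJ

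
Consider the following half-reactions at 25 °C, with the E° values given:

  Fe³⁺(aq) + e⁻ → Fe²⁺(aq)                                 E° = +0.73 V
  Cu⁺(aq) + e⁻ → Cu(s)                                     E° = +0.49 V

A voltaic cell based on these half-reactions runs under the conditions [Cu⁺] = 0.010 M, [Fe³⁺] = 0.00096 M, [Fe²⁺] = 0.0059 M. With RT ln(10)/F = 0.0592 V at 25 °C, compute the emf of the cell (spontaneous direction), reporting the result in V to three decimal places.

Fe³⁺/Fe²⁺ is the cathode (higher E°), Cu⁺/Cu the anode: E°cell = +0.73 − (+0.49) = +0.24 V, n = 1.
Overall: Fe³⁺(aq) + Cu(s) → Fe²⁺(aq) + Cu⁺(aq)
Q = [Fe²⁺]·[Cu⁺] / ([Fe³⁺]); log Q = -1.211.
E = E° − (0.0592/n) log Q = +0.24 − (0.0592/1)(-1.211) = +0.312 V.

+0.312 V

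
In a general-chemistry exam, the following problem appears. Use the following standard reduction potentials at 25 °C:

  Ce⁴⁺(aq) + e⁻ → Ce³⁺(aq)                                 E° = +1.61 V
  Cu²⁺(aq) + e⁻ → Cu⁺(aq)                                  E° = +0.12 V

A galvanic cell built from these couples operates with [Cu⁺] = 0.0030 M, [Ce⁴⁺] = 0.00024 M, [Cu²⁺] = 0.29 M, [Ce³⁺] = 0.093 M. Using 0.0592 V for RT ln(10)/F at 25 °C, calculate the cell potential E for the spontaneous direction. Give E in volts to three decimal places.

Ce⁴⁺/Ce³⁺ is the cathode (higher E°), Cu²⁺/Cu⁺ the anode: E°cell = +1.61 − (+0.12) = +1.49 V, n = 1.
Overall: Ce⁴⁺(aq) + Cu⁺(aq) → Ce³⁺(aq) + Cu²⁺(aq)
Q = [Ce³⁺]·[Cu²⁺] / ([Ce⁴⁺]·[Cu⁺]); log Q = 4.574.
E = E° − (0.0592/n) log Q = +1.49 − (0.0592/1)(4.574) = +1.219 V.

+1.219 V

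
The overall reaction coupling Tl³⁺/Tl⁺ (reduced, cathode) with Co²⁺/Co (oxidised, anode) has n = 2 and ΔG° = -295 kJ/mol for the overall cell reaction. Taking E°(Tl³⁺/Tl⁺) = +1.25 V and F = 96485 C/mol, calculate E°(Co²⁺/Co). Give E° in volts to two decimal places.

-0.28 V

E°cell = −ΔG°/(nF) = −(-295×10³)/((2)(96485)) = +1.529 V.
Since Tl³⁺/Tl⁺ is the cathode and Co²⁺/Co the anode, E°cell = E°(Tl³⁺/Tl⁺) − E°(Co²⁺/Co).
So E°(Co²⁺/Co) = E°(Tl³⁺/Tl⁺) − E°cell = (+1.25) − (+1.529) = -0.28 V.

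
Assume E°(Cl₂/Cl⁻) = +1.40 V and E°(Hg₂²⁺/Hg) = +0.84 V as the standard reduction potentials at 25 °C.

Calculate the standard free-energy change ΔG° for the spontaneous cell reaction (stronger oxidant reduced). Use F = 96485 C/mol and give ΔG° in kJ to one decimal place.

Cl₂/Cl⁻ (E° = +1.40 V) is the cathode; Hg₂²⁺/Hg (E° = +0.84 V) is the anode, so E°cell = +0.56 V.
Balancing electrons gives n = 2 (lcm of 2 and 2).
ΔG° = −nFE° = −(2)(96485)(+0.56) = -108,063 J = -108.1 kJ.

-108.1 kJ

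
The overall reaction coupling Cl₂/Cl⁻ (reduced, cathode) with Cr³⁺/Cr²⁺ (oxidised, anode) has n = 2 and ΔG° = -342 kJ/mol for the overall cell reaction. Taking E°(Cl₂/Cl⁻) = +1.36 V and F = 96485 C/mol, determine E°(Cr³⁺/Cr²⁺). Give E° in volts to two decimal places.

E°cell = −ΔG°/(nF) = −(-342×10³)/((2)(96485)) = +1.772 V.
Since Cl₂/Cl⁻ is the cathode and Cr³⁺/Cr²⁺ the anode, E°cell = E°(Cl₂/Cl⁻) − E°(Cr³⁺/Cr²⁺).
So E°(Cr³⁺/Cr²⁺) = E°(Cl₂/Cl⁻) − E°cell = (+1.36) − (+1.772) = -0.41 V.

-0.41 V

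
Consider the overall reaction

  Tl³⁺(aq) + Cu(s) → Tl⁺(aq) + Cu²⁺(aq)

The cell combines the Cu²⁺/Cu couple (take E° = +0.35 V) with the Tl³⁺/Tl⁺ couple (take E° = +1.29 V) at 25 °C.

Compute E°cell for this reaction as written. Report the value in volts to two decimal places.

The Tl³⁺/Tl⁺ couple has the higher reduction potential, so it is the cathode; Cu²⁺/Cu is oxidised at the anode.
E°cell = E°(cathode) − E°(anode) = (+1.29) − (+0.35) = +0.94 V.

+0.94 V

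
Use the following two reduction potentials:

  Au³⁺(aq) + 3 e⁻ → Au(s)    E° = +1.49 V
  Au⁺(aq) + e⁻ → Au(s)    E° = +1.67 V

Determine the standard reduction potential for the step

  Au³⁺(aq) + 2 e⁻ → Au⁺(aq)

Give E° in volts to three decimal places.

Sequential free energies add, so n₃E°₃ = n₁E°₁ + n₂E°₂.
With n₃ = 3, and the known step contributing 1×(+1.67) V, the unknown satisfies 2·E° = 3×(+1.49) − 1×(+1.67) = +2.800.
E° = +2.800 / 2 = +1.400 V.

+1.400 V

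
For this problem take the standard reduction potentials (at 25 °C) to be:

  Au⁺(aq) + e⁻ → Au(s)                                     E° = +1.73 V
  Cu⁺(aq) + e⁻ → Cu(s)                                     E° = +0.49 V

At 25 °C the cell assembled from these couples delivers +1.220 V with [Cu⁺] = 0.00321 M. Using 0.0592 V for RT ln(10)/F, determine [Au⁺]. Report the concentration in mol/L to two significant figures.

0.0015 M

Au⁺/Au is the cathode, Cu⁺/Cu the anode: E°cell = +1.24 V, n = 1.
Overall reaction: Au⁺(aq) + Cu(s) → Au(s) + Cu⁺(aq); Q = [Cu⁺]^1/[Au⁺]^1.
From E = E° − (0.0592/n) log Q: log Q = (E° − E)·n/0.0592 = (+1.24 − (+1.220))·1/0.0592 = 0.3378.
So 1·log[Au⁺] = 1·log(0.00321) − log Q = -2.4935 − (0.3378) = -2.8313; [Au⁺] = 10^(-2.8313) ≈ 0.0015 M.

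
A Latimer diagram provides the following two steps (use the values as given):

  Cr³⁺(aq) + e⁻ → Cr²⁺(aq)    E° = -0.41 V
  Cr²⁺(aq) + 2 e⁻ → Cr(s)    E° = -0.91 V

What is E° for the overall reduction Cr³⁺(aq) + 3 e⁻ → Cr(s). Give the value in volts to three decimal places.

-0.743 V

Standard free energies of sequential steps add: ΔG°₃ = ΔG°₁ + ΔG°₂, so n₃E°₃ = n₁E°₁ + n₂E°₂.
E°₃ = (1×-0.41 + 2×-0.91) / 3 = (-2.230) / 3 = -0.743 V.
Simply averaging or adding the two E° values would be wrong; the electron-weighted sum is required.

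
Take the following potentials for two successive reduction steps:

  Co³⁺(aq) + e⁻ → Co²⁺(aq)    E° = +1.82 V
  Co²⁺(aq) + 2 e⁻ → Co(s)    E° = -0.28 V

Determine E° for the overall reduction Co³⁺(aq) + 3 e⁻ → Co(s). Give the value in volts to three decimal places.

+0.420 V

Standard free energies of sequential steps add: ΔG°₃ = ΔG°₁ + ΔG°₂, so n₃E°₃ = n₁E°₁ + n₂E°₂.
E°₃ = (1×+1.82 + 2×-0.28) / 3 = (+1.260) / 3 = +0.420 V.
Simply averaging or adding the two E° values would be wrong; the electron-weighted sum is required.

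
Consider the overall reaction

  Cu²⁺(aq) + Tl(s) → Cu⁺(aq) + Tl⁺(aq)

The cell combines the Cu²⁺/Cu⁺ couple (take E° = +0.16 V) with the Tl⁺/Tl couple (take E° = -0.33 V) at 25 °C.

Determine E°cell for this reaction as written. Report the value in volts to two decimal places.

The Cu²⁺/Cu⁺ couple has the higher reduction potential, so it is the cathode; Tl⁺/Tl is oxidised at the anode.
E°cell = E°(cathode) − E°(anode) = (+0.16) − (-0.33) = +0.49 V.
Since E°cell > 0, the reaction is spontaneous under standard conditions.

+0.49 V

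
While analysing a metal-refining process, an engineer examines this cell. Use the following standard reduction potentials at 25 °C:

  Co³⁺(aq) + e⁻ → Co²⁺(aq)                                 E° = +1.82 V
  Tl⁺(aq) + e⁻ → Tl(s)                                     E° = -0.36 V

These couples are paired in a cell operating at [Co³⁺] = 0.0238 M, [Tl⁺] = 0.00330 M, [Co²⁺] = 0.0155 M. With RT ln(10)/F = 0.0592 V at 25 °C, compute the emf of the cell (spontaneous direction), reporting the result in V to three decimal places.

+2.338 V

Co³⁺/Co²⁺ is the cathode (higher E°), Tl⁺/Tl the anode: E°cell = +1.82 − (-0.36) = +2.18 V, n = 1.
Overall: Co³⁺(aq) + Tl(s) → Co²⁺(aq) + Tl⁺(aq)
Q = [Co²⁺]·[Tl⁺] / ([Co³⁺]); log Q = -2.668.
E = E° − (0.0592/n) log Q = +2.18 − (0.0592/1)(-2.668) = +2.338 V.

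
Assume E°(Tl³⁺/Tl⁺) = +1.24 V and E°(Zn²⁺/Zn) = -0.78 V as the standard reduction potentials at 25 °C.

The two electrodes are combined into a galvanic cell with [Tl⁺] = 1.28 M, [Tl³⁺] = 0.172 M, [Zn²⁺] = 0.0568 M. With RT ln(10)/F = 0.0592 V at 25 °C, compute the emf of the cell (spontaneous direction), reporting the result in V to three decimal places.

+2.031 V

Tl³⁺/Tl⁺ is the cathode (higher E°), Zn²⁺/Zn the anode: E°cell = +1.24 − (-0.78) = +2.02 V, n = 2.
Overall: Tl³⁺(aq) + Zn(s) → Tl⁺(aq) + Zn²⁺(aq)
Q = [Tl⁺]·[Zn²⁺] / ([Tl³⁺]); log Q = -0.374.
E = E° − (0.0592/n) log Q = +2.02 − (0.0592/2)(-0.374) = +2.031 V.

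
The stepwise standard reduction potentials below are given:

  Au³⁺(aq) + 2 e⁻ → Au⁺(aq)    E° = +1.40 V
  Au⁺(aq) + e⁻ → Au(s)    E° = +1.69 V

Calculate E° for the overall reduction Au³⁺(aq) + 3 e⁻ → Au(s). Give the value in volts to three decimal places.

+1.497 V

Adding the free-energy changes (−nFE°) of the two steps gives −n₃FE°₃ = −n₁FE°₁ − n₂FE°₂.
E°₃ = (2×+1.40 + 1×+1.69) / 3 = (+4.490) / 3 = +1.497 V.
E° values themselves are not directly additive — weighting by electron count is essential.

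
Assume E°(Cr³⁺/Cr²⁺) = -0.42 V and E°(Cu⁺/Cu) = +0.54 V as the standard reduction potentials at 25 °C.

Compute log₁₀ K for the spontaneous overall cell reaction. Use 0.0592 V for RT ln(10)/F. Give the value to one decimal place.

16.2

Cathode: Cu⁺/Cu; anode: Cr³⁺/Cr²⁺. E°cell = +0.96 V, n = 1.
log K = nE°cell / 0.0592 = (1)(+0.96) / 0.0592 = 16.2.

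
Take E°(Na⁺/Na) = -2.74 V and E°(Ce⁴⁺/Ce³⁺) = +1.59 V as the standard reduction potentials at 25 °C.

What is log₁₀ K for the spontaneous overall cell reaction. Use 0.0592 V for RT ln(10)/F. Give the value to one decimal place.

73.1

Cathode: Ce⁴⁺/Ce³⁺; anode: Na⁺/Na. E°cell = +4.33 V, n = 1.
log K = nE°cell / 0.0592 = (1)(+4.33) / 0.0592 = 73.1.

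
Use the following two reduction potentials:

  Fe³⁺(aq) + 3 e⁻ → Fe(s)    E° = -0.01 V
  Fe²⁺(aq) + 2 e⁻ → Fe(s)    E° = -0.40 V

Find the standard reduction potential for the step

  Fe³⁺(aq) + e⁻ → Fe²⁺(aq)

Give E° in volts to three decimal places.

Sequential free energies add, so n₃E°₃ = n₁E°₁ + n₂E°₂.
With n₃ = 3, and the known step contributing 2×(-0.40) V, the unknown satisfies 1·E° = 3×(-0.01) − 2×(-0.40) = +0.770.
E° = +0.770 / 1 = +0.770 V.

+0.770 V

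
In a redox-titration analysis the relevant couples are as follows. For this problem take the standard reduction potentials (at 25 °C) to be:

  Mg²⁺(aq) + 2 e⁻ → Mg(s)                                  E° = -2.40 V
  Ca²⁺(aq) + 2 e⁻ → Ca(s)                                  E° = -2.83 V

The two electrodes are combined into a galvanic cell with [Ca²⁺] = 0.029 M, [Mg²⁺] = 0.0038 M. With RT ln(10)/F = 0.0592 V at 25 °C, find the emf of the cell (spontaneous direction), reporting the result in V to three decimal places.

+0.404 V

Mg²⁺/Mg is the cathode (higher E°), Ca²⁺/Ca the anode: E°cell = -2.40 − (-2.83) = +0.43 V, n = 2.
Overall: Mg²⁺(aq) + Ca(s) → Mg(s) + Ca²⁺(aq)
Q = [Ca²⁺] / ([Mg²⁺]); log Q = 0.883.
E = E° − (0.0592/n) log Q = +0.43 − (0.0592/2)(0.883) = +0.404 V.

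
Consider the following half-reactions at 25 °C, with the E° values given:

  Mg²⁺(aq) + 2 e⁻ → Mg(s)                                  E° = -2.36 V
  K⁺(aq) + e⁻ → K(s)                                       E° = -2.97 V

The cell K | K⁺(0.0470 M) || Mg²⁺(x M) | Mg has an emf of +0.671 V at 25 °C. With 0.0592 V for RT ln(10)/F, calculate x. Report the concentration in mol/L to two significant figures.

0.25 M

Mg²⁺/Mg is the cathode, K⁺/K the anode: E°cell = +0.61 V, n = 2.
Overall reaction: Mg²⁺(aq) + 2 K(s) → Mg(s) + 2 K⁺(aq); Q = [K⁺]^2/[Mg²⁺]^1.
From E = E° − (0.0592/n) log Q: log Q = (E° − E)·n/0.0592 = (+0.61 − (+0.671))·2/0.0592 = -2.0608.
So 1·log[Mg²⁺] = 2·log(0.047) − log Q = -2.6558 − (-2.0608) = -0.5950; [Mg²⁺] = 10^(-0.5950) ≈ 0.25 M.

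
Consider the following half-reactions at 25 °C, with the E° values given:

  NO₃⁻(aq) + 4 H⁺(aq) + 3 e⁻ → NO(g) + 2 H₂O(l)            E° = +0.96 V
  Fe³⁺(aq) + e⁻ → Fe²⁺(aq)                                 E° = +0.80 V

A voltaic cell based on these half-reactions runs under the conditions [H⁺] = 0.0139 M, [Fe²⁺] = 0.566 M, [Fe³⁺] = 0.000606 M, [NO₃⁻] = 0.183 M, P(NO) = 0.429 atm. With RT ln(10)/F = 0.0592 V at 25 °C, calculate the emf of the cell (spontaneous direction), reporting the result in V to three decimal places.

+0.182 V

NO₃⁻/NO is the cathode (higher E°), Fe³⁺/Fe²⁺ the anode: E°cell = +0.96 − (+0.80) = +0.16 V, n = 3.
Overall: NO₃⁻(aq) + 4 H⁺(aq) + 3 Fe²⁺(aq) → NO(g) + 2 H₂O(l) + 3 Fe³⁺(aq)
Q = P(NO)·[Fe³⁺]^3 / ([NO₃⁻]·[H⁺]^4·[Fe²⁺]^3); log Q = -1.113.
E = E° − (0.0592/n) log Q = +0.16 − (0.0592/3)(-1.113) = +0.182 V.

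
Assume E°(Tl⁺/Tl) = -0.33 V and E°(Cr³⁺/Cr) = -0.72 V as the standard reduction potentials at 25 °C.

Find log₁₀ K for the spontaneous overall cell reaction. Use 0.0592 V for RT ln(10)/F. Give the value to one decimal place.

Cathode: Tl⁺/Tl; anode: Cr³⁺/Cr. E°cell = +0.39 V, n = 3.
log K = nE°cell / 0.0592 = (3)(+0.39) / 0.0592 = 19.8.

19.8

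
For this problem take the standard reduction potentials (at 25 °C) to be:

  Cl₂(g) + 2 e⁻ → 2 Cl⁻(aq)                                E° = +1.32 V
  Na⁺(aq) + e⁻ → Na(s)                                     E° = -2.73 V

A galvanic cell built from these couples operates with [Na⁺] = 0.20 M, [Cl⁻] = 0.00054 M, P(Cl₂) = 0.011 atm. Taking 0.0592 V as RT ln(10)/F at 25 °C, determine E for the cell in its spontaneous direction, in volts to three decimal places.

+4.227 V

Cl₂/Cl⁻ is the cathode (higher E°), Na⁺/Na the anode: E°cell = +1.32 − (-2.73) = +4.05 V, n = 2.
Overall: Cl₂(g) + 2 Na(s) → 2 Cl⁻(aq) + 2 Na⁺(aq)
Q = [Cl⁻]^2·[Na⁺]^2 / (P(Cl₂)); log Q = -5.975.
E = E° − (0.0592/n) log Q = +4.05 − (0.0592/2)(-5.975) = +4.227 V.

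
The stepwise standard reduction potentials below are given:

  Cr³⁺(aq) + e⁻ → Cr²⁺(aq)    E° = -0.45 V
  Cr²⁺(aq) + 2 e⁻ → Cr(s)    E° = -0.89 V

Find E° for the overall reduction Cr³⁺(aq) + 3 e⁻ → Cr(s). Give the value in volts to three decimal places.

Since ΔG° = −nFE° is additive over sequential reductions, n₃E°₃ = n₁E°₁ + n₂E°₂.
E°₃ = (1×-0.45 + 2×-0.89) / 3 = (-2.230) / 3 = -0.743 V.

-0.743 V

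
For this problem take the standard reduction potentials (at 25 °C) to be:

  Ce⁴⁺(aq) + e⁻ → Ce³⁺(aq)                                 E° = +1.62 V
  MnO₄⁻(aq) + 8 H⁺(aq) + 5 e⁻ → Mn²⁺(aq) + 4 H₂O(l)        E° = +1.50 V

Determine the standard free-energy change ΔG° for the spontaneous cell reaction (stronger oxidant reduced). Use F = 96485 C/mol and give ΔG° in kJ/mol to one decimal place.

-57.9 kJ/mol

Ce⁴⁺/Ce³⁺ (E° = +1.62 V) is the cathode; MnO₄⁻/Mn²⁺ (E° = +1.50 V) is the anode, so E°cell = +0.12 V.
Balancing electrons gives n = 5 (lcm of 1 and 5).
ΔG° = −nFE° = −(5)(96485)(+0.12) = -57,891 J = -57.9 kJ/mol.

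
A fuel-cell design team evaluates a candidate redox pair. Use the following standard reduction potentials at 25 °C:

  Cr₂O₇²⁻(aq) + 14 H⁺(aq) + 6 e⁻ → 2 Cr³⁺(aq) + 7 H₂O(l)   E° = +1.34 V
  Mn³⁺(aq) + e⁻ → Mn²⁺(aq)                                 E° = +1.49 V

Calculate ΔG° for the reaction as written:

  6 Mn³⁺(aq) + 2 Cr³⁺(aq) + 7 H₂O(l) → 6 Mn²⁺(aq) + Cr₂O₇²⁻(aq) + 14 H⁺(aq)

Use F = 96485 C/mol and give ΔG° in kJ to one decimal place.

-86.8 kJ

As written, Mn³⁺/Mn²⁺ is reduced (cathode) and Cr₂O₇²⁻/Cr³⁺ is oxidised (anode), so E°cell = (+1.49) − (+1.34) = +0.15 V.
Balancing electrons gives n = 6.
ΔG° = −nFE° = −(6)(96485)(+0.15) = -86,836 J = -86.8 kJ.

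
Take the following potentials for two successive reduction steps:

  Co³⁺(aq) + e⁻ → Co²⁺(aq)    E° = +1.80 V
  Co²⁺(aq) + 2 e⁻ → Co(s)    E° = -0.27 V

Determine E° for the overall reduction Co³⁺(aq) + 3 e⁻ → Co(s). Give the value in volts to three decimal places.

+0.420 V

Since ΔG° = −nFE° is additive over sequential reductions, n₃E°₃ = n₁E°₁ + n₂E°₂.
E°₃ = (1×+1.80 + 2×-0.27) / 3 = (+1.260) / 3 = +0.420 V.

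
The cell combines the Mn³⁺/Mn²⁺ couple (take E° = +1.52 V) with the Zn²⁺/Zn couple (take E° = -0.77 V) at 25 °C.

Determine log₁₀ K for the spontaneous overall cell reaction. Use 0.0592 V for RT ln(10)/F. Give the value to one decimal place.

77.4

Cathode: Mn³⁺/Mn²⁺; anode: Zn²⁺/Zn. E°cell = +2.29 V, n = 2.
log K = nE°cell / 0.0592 = (2)(+2.29) / 0.0592 = 77.4.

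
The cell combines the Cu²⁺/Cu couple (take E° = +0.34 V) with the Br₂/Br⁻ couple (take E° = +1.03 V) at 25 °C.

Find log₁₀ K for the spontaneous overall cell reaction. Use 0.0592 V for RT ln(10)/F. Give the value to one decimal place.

Cathode: Br₂/Br⁻; anode: Cu²⁺/Cu. E°cell = +0.69 V, n = 2.
log K = nE°cell / 0.0592 = (2)(+0.69) / 0.0592 = 23.3.

23.3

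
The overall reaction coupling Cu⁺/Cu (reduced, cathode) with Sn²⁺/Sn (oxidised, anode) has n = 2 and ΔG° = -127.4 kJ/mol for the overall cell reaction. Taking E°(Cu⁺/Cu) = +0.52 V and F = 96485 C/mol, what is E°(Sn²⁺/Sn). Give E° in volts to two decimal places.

E°cell = −ΔG°/(nF) = −(-127.4×10³)/((2)(96485)) = +0.660 V.
Since Cu⁺/Cu is the cathode and Sn²⁺/Sn the anode, E°cell = E°(Cu⁺/Cu) − E°(Sn²⁺/Sn).
So E°(Sn²⁺/Sn) = E°(Cu⁺/Cu) − E°cell = (+0.52) − (+0.660) = -0.14 V.

-0.14 V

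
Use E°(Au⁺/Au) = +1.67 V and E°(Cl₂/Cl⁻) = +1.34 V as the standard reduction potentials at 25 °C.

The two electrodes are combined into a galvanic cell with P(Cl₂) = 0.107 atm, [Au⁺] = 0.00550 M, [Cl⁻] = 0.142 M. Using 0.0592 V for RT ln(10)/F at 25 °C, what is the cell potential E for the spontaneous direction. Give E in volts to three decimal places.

+0.175 V

Au⁺/Au is the cathode (higher E°), Cl₂/Cl⁻ the anode: E°cell = +1.67 − (+1.34) = +0.33 V, n = 2.
Overall: 2 Au⁺(aq) + 2 Cl⁻(aq) → 2 Au(s) + Cl₂(g)
Q = P(Cl₂) / ([Au⁺]^2·[Cl⁻]^2); log Q = 5.244.
E = E° − (0.0592/n) log Q = +0.33 − (0.0592/2)(5.244) = +0.175 V.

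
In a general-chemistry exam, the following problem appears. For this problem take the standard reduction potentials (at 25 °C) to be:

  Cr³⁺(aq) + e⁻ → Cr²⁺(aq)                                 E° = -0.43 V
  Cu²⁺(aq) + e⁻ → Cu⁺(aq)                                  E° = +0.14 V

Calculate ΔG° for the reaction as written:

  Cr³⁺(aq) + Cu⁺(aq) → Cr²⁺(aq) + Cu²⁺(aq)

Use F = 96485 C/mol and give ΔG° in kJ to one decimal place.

+55.0 kJ

As written, Cr³⁺/Cr²⁺ is reduced (cathode) and Cu²⁺/Cu⁺ is oxidised (anode), so E°cell = (-0.43) − (+0.14) = -0.57 V.
Balancing electrons gives n = 1.
ΔG° = −nFE° = −(1)(96485)(-0.57) = 54,996 J = +55.0 kJ.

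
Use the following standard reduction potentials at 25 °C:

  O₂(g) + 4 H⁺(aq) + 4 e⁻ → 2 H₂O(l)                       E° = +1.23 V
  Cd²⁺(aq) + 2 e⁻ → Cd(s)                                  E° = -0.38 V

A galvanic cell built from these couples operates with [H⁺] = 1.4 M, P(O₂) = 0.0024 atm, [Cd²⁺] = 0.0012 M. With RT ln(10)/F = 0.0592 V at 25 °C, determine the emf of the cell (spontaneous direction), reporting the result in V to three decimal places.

+1.666 V

O₂/H₂O is the cathode (higher E°), Cd²⁺/Cd the anode: E°cell = +1.23 − (-0.38) = +1.61 V, n = 4.
Overall: O₂(g) + 4 H⁺(aq) + 2 Cd(s) → 2 H₂O(l) + 2 Cd²⁺(aq)
Q = [Cd²⁺]^2 / (P(O₂)·[H⁺]^4); log Q = -3.806.
E = E° − (0.0592/n) log Q = +1.61 − (0.0592/4)(-3.806) = +1.666 V.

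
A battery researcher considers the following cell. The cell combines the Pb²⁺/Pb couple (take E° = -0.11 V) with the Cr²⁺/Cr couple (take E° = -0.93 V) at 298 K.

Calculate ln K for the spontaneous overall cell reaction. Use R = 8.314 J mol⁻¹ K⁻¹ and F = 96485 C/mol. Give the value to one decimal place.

63.9

Cathode: Pb²⁺/Pb; anode: Cr²⁺/Cr. E°cell = (-0.11) − (-0.93) = +0.82 V, with n = 2.
ΔG° = −nFE° = −RT ln K, so ln K = nFE°/(RT) = (2)(96485)(+0.82) / ((8.314)(298)) = 63.867.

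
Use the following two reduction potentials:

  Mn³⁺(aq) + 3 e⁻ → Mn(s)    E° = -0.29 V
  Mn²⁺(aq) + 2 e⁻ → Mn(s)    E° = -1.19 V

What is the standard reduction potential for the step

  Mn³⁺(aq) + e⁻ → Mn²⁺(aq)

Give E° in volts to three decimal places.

+1.510 V

Sequential free energies add, so n₃E°₃ = n₁E°₁ + n₂E°₂.
With n₃ = 3, and the known step contributing 2×(-1.19) V, the unknown satisfies 1·E° = 3×(-0.29) − 2×(-1.19) = +1.510.
E° = +1.510 / 1 = +1.510 V.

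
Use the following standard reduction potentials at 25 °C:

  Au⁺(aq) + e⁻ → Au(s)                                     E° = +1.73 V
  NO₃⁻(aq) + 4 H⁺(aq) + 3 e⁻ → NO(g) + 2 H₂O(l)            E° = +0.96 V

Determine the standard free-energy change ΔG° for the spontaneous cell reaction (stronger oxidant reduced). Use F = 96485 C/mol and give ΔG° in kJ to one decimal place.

Au⁺/Au (E° = +1.73 V) is the cathode; NO₃⁻/NO (E° = +0.96 V) is the anode, so E°cell = +0.77 V.
Balancing electrons gives n = 3 (lcm of 1 and 3).
ΔG° = −nFE° = −(3)(96485)(+0.77) = -222,880 J = -222.9 kJ.

-222.9 kJ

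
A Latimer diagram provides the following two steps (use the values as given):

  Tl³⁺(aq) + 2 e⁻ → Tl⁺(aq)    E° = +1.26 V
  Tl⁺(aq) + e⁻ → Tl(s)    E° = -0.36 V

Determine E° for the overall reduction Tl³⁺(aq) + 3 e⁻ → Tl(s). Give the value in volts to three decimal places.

+0.720 V

Standard free energies of sequential steps add: ΔG°₃ = ΔG°₁ + ΔG°₂, so n₃E°₃ = n₁E°₁ + n₂E°₂.
E°₃ = (2×+1.26 + 1×-0.36) / 3 = (+2.160) / 3 = +0.720 V.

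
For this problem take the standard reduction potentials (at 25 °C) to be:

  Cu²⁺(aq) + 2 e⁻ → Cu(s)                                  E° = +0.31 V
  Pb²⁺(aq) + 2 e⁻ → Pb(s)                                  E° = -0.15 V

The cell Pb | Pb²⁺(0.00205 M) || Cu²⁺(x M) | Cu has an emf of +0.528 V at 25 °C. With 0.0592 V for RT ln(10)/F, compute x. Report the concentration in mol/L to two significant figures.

0.41 M

Cu²⁺/Cu is the cathode, Pb²⁺/Pb the anode: E°cell = +0.46 V, n = 2.
Overall reaction: Cu²⁺(aq) + Pb(s) → Cu(s) + Pb²⁺(aq); Q = [Pb²⁺]^1/[Cu²⁺]^1.
From E = E° − (0.0592/n) log Q: log Q = (E° − E)·n/0.0592 = (+0.46 − (+0.528))·2/0.0592 = -2.2973.
So 1·log[Cu²⁺] = 1·log(0.00205) − log Q = -2.6882 − (-2.2973) = -0.3909; [Cu²⁺] = 10^(-0.3909) ≈ 0.41 M.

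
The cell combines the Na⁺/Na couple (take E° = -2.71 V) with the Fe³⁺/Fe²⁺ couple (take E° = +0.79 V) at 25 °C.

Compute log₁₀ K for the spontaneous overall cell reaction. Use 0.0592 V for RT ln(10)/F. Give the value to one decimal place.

Cathode: Fe³⁺/Fe²⁺; anode: Na⁺/Na. E°cell = +3.50 V, n = 1.
log K = nE°cell / 0.0592 = (1)(+3.50) / 0.0592 = 59.1.

59.1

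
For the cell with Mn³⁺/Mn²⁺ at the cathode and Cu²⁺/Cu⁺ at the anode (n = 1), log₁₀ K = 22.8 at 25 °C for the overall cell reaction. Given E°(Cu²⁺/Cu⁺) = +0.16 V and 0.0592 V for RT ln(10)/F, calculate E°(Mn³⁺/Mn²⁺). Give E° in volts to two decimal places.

E°cell = (0.0592/n)·log K = (0.0592/1)(22.8) = +1.350 V.
Since Mn³⁺/Mn²⁺ is the cathode and Cu²⁺/Cu⁺ the anode, E°cell = E°(Mn³⁺/Mn²⁺) − E°(Cu²⁺/Cu⁺).
So E°(Mn³⁺/Mn²⁺) = E°cell + E°(Cu²⁺/Cu⁺) = +1.350 + (+0.16) = +1.51 V.

+1.51 V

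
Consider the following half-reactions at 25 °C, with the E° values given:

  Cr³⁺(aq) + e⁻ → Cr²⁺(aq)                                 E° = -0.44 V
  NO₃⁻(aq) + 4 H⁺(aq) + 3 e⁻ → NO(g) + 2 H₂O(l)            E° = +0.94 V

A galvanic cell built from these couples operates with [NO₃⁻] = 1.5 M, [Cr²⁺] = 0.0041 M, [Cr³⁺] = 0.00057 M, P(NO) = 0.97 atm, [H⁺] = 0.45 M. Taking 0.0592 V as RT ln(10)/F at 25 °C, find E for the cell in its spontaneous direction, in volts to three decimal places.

NO₃⁻/NO is the cathode (higher E°), Cr³⁺/Cr²⁺ the anode: E°cell = +0.94 − (-0.44) = +1.38 V, n = 3.
Overall: NO₃⁻(aq) + 4 H⁺(aq) + 3 Cr²⁺(aq) → NO(g) + 2 H₂O(l) + 3 Cr³⁺(aq)
Q = P(NO)·[Cr³⁺]^3 / ([NO₃⁻]·[H⁺]^4·[Cr²⁺]^3); log Q = -1.373.
E = E° − (0.0592/n) log Q = +1.38 − (0.0592/3)(-1.373) = +1.407 V.

+1.407 V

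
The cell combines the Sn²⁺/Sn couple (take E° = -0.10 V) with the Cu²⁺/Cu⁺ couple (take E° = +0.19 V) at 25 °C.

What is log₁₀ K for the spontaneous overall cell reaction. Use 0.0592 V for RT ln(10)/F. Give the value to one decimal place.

9.8

Cathode: Cu²⁺/Cu⁺; anode: Sn²⁺/Sn. E°cell = +0.29 V, n = 2.
log K = nE°cell / 0.0592 = (2)(+0.29) / 0.0592 = 9.8.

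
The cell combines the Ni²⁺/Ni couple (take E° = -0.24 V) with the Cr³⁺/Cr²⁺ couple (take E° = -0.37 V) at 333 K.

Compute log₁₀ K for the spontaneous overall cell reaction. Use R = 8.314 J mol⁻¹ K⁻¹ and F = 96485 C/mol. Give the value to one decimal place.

3.9

Cathode: Ni²⁺/Ni; anode: Cr³⁺/Cr²⁺. E°cell = (-0.24) − (-0.37) = +0.13 V, with n = 2.
ΔG° = −nFE° = −RT ln K, so ln K = nFE°/(RT) = (2)(96485)(+0.13) / ((8.314)(333)) = 9.061.
log₁₀ K = 9.061 / ln 10 = 3.9.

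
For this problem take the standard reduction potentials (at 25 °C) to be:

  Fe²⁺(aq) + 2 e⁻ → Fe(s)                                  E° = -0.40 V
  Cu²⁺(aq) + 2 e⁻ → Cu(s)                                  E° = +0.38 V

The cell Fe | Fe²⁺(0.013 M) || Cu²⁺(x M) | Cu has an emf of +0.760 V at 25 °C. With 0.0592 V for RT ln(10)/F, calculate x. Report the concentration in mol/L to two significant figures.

0.0027 M

Cu²⁺/Cu is the cathode, Fe²⁺/Fe the anode: E°cell = +0.78 V, n = 2.
Overall reaction: Cu²⁺(aq) + Fe(s) → Cu(s) + Fe²⁺(aq); Q = [Fe²⁺]^1/[Cu²⁺]^1.
From E = E° − (0.0592/n) log Q: log Q = (E° − E)·n/0.0592 = (+0.78 − (+0.760))·2/0.0592 = 0.6757.
So 1·log[Cu²⁺] = 1·log(0.013) − log Q = -1.8861 − (0.6757) = -2.5618; [Cu²⁺] = 10^(-2.5618) ≈ 0.0027 M.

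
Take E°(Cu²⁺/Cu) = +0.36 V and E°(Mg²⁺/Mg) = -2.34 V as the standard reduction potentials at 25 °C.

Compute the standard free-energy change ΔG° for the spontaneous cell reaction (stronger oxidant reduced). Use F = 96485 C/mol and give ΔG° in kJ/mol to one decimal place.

Cu²⁺/Cu (E° = +0.36 V) is the cathode; Mg²⁺/Mg (E° = -2.34 V) is the anode, so E°cell = +2.70 V.
Balancing electrons gives n = 2 (lcm of 2 and 2).
ΔG° = −nFE° = −(2)(96485)(+2.70) = -521,019 J = -521.0 kJ/mol.

-521.0 kJ/mol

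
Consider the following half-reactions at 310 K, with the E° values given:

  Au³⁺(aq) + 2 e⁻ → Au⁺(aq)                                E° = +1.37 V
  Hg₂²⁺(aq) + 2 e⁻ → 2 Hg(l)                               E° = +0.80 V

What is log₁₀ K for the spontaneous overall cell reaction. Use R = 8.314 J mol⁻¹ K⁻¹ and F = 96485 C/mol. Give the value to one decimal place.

18.5

Cathode: Au³⁺/Au⁺; anode: Hg₂²⁺/Hg. E°cell = (+1.37) − (+0.80) = +0.57 V, with n = 2.
ΔG° = −nFE° = −RT ln K, so ln K = nFE°/(RT) = (2)(96485)(+0.57) / ((8.314)(310)) = 42.677.
log₁₀ K = 42.677 / ln 10 = 18.5.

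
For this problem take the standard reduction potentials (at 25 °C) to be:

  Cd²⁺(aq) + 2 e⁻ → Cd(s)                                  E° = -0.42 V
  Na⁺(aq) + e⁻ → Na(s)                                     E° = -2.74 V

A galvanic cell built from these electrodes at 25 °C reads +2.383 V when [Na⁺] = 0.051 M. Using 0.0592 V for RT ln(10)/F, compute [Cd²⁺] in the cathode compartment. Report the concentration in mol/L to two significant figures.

0.35 M

Cd²⁺/Cd is the cathode, Na⁺/Na the anode: E°cell = +2.32 V, n = 2.
Overall reaction: Cd²⁺(aq) + 2 Na(s) → Cd(s) + 2 Na⁺(aq); Q = [Na⁺]^2/[Cd²⁺]^1.
From E = E° − (0.0592/n) log Q: log Q = (E° − E)·n/0.0592 = (+2.32 − (+2.383))·2/0.0592 = -2.1284.
So 1·log[Cd²⁺] = 2·log(0.051) − log Q = -2.5849 − (-2.1284) = -0.4565; [Cd²⁺] = 10^(-0.4565) ≈ 0.35 M.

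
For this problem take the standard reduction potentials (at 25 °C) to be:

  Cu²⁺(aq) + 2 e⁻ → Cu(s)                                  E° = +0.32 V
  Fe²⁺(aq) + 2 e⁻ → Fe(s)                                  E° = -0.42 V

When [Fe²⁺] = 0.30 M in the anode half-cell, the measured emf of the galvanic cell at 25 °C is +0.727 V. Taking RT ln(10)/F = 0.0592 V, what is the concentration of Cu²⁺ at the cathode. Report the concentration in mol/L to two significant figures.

0.11 M

Cu²⁺/Cu is the cathode, Fe²⁺/Fe the anode: E°cell = +0.74 V, n = 2.
Overall reaction: Cu²⁺(aq) + Fe(s) → Cu(s) + Fe²⁺(aq); Q = [Fe²⁺]^1/[Cu²⁺]^1.
From E = E° − (0.0592/n) log Q: log Q = (E° − E)·n/0.0592 = (+0.74 − (+0.727))·2/0.0592 = 0.4392.
So 1·log[Cu²⁺] = 1·log(0.3) − log Q = -0.5229 − (0.4392) = -0.9621; [Cu²⁺] = 10^(-0.9621) ≈ 0.11 M.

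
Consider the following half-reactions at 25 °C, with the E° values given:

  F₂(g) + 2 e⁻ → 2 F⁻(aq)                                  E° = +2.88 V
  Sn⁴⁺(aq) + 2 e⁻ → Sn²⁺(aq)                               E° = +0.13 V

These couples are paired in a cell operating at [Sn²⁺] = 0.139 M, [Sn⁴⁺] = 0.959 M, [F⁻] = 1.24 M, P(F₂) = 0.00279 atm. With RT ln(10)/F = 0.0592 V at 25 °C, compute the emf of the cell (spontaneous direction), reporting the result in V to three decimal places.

+2.644 V

F₂/F⁻ is the cathode (higher E°), Sn⁴⁺/Sn²⁺ the anode: E°cell = +2.88 − (+0.13) = +2.75 V, n = 2.
Overall: F₂(g) + Sn²⁺(aq) → 2 F⁻(aq) + Sn⁴⁺(aq)
Q = [F⁻]^2·[Sn⁴⁺] / (P(F₂)·[Sn²⁺]); log Q = 3.580.
E = E° − (0.0592/n) log Q = +2.75 − (0.0592/2)(3.580) = +2.644 V.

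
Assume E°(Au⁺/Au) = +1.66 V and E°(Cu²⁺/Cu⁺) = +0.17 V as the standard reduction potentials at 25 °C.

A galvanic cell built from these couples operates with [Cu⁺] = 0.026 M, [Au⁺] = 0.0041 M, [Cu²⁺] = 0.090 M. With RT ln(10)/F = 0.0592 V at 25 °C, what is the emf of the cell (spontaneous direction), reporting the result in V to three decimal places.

+1.317 V

Au⁺/Au is the cathode (higher E°), Cu²⁺/Cu⁺ the anode: E°cell = +1.66 − (+0.17) = +1.49 V, n = 1.
Overall: Au⁺(aq) + Cu⁺(aq) → Au(s) + Cu²⁺(aq)
Q = [Cu²⁺] / ([Au⁺]·[Cu⁺]); log Q = 2.926.
E = E° − (0.0592/n) log Q = +1.49 − (0.0592/1)(2.926) = +1.317 V.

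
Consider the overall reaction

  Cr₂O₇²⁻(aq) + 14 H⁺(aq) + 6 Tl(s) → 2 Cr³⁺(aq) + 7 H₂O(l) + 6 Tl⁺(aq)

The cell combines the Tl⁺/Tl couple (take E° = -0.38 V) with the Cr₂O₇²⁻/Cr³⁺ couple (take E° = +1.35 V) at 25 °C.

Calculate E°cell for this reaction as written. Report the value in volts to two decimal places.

+1.73 V

The Cr₂O₇²⁻/Cr³⁺ couple has the higher reduction potential, so it is the cathode; Tl⁺/Tl is oxidised at the anode.
E°cell = E°(cathode) − E°(anode) = (+1.35) − (-0.38) = +1.73 V.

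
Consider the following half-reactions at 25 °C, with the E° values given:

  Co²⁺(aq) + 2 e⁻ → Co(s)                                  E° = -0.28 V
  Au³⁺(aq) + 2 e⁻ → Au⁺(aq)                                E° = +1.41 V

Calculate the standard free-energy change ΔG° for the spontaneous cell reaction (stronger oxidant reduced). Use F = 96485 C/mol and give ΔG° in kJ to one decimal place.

Au³⁺/Au⁺ (E° = +1.41 V) is the cathode; Co²⁺/Co (E° = -0.28 V) is the anode, so E°cell = +1.69 V.
Balancing electrons gives n = 2 (lcm of 2 and 2).
ΔG° = −nFE° = −(2)(96485)(+1.69) = -326,119 J = -326.1 kJ.

-326.1 kJ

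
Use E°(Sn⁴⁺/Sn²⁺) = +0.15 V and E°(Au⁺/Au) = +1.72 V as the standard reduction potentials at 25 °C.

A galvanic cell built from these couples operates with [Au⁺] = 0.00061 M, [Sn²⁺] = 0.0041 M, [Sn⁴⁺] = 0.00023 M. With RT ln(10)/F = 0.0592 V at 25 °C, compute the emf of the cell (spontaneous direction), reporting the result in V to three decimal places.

+1.417 V

Au⁺/Au is the cathode (higher E°), Sn⁴⁺/Sn²⁺ the anode: E°cell = +1.72 − (+0.15) = +1.57 V, n = 2.
Overall: 2 Au⁺(aq) + Sn²⁺(aq) → 2 Au(s) + Sn⁴⁺(aq)
Q = [Sn⁴⁺] / ([Au⁺]^2·[Sn²⁺]); log Q = 5.178.
E = E° − (0.0592/n) log Q = +1.57 − (0.0592/2)(5.178) = +1.417 V.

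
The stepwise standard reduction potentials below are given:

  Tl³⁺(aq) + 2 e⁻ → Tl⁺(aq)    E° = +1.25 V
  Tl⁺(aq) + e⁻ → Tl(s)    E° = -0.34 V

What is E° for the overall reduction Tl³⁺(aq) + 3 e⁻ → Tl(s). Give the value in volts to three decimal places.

Standard free energies of sequential steps add: ΔG°₃ = ΔG°₁ + ΔG°₂, so n₃E°₃ = n₁E°₁ + n₂E°₂.
E°₃ = (2×+1.25 + 1×-0.34) / 3 = (+2.160) / 3 = +0.720 V.
E° values themselves are not directly additive — weighting by electron count is essential.

+0.720 V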